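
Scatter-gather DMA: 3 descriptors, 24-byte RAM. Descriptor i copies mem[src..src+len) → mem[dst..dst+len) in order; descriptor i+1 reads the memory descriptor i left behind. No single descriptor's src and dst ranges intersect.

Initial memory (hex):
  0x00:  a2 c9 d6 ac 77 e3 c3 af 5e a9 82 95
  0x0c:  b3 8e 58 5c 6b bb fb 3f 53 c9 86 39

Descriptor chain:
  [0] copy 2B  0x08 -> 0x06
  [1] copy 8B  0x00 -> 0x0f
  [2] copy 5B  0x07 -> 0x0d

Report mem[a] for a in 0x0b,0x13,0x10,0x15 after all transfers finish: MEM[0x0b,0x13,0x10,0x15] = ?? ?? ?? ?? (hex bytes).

MEM[0x0b,0x13,0x10,0x15] = 95 77 82 5e

[0] 0x08->0x06 len=2 : 5e a9
[1] 0x00->0x0f len=8 : a2 c9 d6 ac 77 e3 5e a9
[2] 0x07->0x0d len=5 : a9 5e a9 82 95
query mem[0x0b]=0x95, mem[0x13]=0x77, mem[0x10]=0x82, mem[0x15]=0x5e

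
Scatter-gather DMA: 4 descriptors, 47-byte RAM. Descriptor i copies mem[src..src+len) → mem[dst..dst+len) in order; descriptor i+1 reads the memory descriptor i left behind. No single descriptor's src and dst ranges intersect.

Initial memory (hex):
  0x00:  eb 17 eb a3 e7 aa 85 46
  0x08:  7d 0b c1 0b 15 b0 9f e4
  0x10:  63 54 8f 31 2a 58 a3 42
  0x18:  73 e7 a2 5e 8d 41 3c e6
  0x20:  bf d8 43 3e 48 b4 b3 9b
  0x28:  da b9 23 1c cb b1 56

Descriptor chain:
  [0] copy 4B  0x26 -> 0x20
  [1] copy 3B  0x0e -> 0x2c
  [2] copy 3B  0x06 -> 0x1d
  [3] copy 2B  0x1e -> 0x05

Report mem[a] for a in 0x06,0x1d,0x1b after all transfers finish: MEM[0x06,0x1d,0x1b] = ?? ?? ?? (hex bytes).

  after D0: wrote 4B at 0x20 = b39bdab9
  after D1: wrote 3B at 0x2c = 9fe463
  after D2: wrote 3B at 0x1d = 85467d
  after D3: wrote 2B at 0x05 = 467d
query mem[0x06]=0x7d, mem[0x1d]=0x85, mem[0x1b]=0x5e

MEM[0x06,0x1d,0x1b] = 7d 85 5e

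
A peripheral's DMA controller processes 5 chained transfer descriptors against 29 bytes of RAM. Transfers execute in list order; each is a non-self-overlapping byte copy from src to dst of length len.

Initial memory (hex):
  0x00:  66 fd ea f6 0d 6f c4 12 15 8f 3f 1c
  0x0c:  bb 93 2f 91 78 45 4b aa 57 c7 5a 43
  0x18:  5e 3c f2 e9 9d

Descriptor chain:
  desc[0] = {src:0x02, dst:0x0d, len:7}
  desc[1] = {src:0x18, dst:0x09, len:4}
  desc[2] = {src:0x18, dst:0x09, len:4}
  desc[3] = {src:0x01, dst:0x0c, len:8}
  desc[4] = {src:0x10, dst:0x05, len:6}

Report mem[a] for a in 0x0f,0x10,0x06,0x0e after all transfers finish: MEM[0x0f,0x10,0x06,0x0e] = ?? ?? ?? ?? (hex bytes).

MEM[0x0f,0x10,0x06,0x0e] = 0d 6f c4 f6

#0 dst[0x0d+7] := {0xea,0xf6,0x0d,0x6f,0xc4,0x12,0x15}
#1 dst[0x09+4] := {0x5e,0x3c,0xf2,0xe9}
#2 dst[0x09+4] := {0x5e,0x3c,0xf2,0xe9}
#3 dst[0x0c+8] := {0xfd,0xea,0xf6,0x0d,0x6f,0xc4,0x12,0x15}
#4 dst[0x05+6] := {0x6f,0xc4,0x12,0x15,0x57,0xc7}
query mem[0x0f]=0x0d, mem[0x10]=0x6f, mem[0x06]=0xc4, mem[0x0e]=0xf6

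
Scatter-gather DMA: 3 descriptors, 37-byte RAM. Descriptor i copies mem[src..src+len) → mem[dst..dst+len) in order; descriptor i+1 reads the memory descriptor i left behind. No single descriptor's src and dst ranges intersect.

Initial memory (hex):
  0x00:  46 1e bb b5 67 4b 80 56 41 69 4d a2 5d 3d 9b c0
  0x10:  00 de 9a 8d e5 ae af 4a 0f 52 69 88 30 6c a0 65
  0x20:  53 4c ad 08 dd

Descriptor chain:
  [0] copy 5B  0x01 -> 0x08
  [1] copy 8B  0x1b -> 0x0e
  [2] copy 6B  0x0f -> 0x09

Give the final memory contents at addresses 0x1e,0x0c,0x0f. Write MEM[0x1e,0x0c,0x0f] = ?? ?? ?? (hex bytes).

  after D0: wrote 5B at 0x08 = 1ebbb5674b
  after D1: wrote 8B at 0x0e = 88306ca065534cad
  after D2: wrote 6B at 0x09 = 306ca065534c
query mem[0x1e]=0xa0, mem[0x0c]=0x65, mem[0x0f]=0x30

MEM[0x1e,0x0c,0x0f] = a0 65 30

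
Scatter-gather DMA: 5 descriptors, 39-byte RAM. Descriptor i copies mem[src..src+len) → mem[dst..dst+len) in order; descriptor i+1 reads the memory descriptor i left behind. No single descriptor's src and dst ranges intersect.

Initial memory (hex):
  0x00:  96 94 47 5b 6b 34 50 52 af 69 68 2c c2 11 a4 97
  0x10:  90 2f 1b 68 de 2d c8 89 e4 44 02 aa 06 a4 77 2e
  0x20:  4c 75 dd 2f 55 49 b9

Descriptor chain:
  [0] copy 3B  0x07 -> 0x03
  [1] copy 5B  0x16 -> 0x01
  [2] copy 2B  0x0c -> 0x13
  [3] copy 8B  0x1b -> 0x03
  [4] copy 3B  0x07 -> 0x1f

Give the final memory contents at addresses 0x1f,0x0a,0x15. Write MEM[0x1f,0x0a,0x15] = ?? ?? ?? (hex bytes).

MEM[0x1f,0x0a,0x15] = 2e dd 2d

D0: mem[0x03..0x05] <- [52 af 69]
D1: mem[0x01..0x05] <- [c8 89 e4 44 02]
D2: mem[0x13..0x14] <- [c2 11]
D3: mem[0x03..0x0a] <- [aa 06 a4 77 2e 4c 75 dd]
D4: mem[0x1f..0x21] <- [2e 4c 75]
query mem[0x1f]=0x2e, mem[0x0a]=0xdd, mem[0x15]=0x2d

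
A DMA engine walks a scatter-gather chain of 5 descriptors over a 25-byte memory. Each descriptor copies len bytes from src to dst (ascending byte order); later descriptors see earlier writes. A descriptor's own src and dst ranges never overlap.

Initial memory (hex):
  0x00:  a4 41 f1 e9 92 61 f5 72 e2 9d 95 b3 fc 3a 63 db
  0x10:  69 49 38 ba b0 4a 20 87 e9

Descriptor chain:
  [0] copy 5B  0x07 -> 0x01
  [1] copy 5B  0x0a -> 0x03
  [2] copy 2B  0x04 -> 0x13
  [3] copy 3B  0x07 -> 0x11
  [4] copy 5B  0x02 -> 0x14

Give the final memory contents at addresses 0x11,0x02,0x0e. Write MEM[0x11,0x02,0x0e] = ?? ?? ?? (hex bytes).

[0] 0x07->0x01 len=5 : 72 e2 9d 95 b3
[1] 0x0a->0x03 len=5 : 95 b3 fc 3a 63
[2] 0x04->0x13 len=2 : b3 fc
[3] 0x07->0x11 len=3 : 63 e2 9d
[4] 0x02->0x14 len=5 : e2 95 b3 fc 3a
query mem[0x11]=0x63, mem[0x02]=0xe2, mem[0x0e]=0x63

MEM[0x11,0x02,0x0e] = 63 e2 63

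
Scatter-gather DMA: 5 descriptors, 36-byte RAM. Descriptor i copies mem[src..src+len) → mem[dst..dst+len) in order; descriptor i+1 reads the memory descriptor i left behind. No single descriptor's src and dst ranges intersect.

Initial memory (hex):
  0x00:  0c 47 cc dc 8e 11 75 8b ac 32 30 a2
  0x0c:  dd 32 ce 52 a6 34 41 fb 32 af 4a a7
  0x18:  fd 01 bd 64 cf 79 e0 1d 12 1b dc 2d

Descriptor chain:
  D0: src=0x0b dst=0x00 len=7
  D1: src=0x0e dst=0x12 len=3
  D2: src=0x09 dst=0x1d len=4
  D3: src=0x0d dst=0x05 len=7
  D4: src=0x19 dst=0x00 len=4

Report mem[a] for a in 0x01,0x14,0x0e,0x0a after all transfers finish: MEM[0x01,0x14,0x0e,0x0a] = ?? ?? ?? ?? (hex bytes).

MEM[0x01,0x14,0x0e,0x0a] = bd a6 ce ce

D0: mem[0x00..0x06] <- [a2 dd 32 ce 52 a6 34]
D1: mem[0x12..0x14] <- [ce 52 a6]
D2: mem[0x1d..0x20] <- [32 30 a2 dd]
D3: mem[0x05..0x0b] <- [32 ce 52 a6 34 ce 52]
D4: mem[0x00..0x03] <- [01 bd 64 cf]
query mem[0x01]=0xbd, mem[0x14]=0xa6, mem[0x0e]=0xce, mem[0x0a]=0xce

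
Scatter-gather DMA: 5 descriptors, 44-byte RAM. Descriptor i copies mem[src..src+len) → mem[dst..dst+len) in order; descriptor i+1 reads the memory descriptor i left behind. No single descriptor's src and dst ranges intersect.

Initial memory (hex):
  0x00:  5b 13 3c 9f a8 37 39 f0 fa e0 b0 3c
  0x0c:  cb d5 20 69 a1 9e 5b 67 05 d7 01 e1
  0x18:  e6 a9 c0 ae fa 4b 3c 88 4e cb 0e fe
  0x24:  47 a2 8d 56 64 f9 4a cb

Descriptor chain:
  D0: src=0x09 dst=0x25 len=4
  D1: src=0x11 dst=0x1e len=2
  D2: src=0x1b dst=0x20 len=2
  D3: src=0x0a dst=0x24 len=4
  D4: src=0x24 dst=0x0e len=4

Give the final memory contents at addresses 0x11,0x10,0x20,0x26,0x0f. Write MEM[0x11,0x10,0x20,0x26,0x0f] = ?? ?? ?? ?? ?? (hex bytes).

  after D0: wrote 4B at 0x25 = e0b03ccb
  after D1: wrote 2B at 0x1e = 9e5b
  after D2: wrote 2B at 0x20 = aefa
  after D3: wrote 4B at 0x24 = b03ccbd5
  after D4: wrote 4B at 0x0e = b03ccbd5
query mem[0x11]=0xd5, mem[0x10]=0xcb, mem[0x20]=0xae, mem[0x26]=0xcb, mem[0x0f]=0x3c

MEM[0x11,0x10,0x20,0x26,0x0f] = d5 cb ae cb 3c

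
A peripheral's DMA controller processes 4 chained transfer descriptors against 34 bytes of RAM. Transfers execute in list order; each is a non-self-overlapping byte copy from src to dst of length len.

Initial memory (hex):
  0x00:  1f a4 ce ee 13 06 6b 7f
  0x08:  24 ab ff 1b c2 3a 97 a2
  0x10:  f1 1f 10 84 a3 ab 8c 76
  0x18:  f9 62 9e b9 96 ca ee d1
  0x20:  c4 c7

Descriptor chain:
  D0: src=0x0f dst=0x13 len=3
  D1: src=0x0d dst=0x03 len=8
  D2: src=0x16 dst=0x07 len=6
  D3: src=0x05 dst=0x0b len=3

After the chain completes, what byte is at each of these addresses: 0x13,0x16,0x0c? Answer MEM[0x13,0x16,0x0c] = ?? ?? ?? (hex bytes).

D0: mem[0x13..0x15] <- [a2 f1 1f]
D1: mem[0x03..0x0a] <- [3a 97 a2 f1 1f 10 a2 f1]
D2: mem[0x07..0x0c] <- [8c 76 f9 62 9e b9]
D3: mem[0x0b..0x0d] <- [a2 f1 8c]
query mem[0x13]=0xa2, mem[0x16]=0x8c, mem[0x0c]=0xf1

MEM[0x13,0x16,0x0c] = a2 8c f1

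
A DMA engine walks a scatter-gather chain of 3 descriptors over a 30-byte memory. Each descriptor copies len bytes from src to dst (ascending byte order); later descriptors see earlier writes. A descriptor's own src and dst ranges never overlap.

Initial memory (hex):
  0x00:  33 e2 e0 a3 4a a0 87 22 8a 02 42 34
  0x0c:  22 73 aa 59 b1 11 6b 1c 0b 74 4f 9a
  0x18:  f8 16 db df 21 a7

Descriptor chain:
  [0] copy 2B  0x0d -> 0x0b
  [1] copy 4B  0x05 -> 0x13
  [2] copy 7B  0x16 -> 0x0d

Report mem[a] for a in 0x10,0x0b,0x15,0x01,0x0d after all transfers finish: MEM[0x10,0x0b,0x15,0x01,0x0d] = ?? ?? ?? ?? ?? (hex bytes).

  after D0: wrote 2B at 0x0b = 73aa
  after D1: wrote 4B at 0x13 = a087228a
  after D2: wrote 7B at 0x0d = 8a9af816dbdf21
query mem[0x10]=0x16, mem[0x0b]=0x73, mem[0x15]=0x22, mem[0x01]=0xe2, mem[0x0d]=0x8a

MEM[0x10,0x0b,0x15,0x01,0x0d] = 16 73 22 e2 8a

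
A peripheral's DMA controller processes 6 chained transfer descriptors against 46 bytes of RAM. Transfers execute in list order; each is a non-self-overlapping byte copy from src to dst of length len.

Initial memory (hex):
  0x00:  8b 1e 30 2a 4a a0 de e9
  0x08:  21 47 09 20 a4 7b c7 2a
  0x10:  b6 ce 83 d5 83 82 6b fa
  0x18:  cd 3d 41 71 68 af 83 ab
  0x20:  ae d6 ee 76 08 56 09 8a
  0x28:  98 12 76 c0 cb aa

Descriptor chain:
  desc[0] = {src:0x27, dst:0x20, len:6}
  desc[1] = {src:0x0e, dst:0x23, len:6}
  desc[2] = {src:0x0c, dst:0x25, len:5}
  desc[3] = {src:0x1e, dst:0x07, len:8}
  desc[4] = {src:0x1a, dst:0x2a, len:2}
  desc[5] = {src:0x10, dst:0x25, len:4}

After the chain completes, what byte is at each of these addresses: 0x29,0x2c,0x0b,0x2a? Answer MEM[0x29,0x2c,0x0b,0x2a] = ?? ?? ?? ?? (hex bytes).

MEM[0x29,0x2c,0x0b,0x2a] = b6 cb 12 41

[0] 0x27->0x20 len=6 : 8a 98 12 76 c0 cb
[1] 0x0e->0x23 len=6 : c7 2a b6 ce 83 d5
[2] 0x0c->0x25 len=5 : a4 7b c7 2a b6
[3] 0x1e->0x07 len=8 : 83 ab 8a 98 12 c7 2a a4
[4] 0x1a->0x2a len=2 : 41 71
[5] 0x10->0x25 len=4 : b6 ce 83 d5
query mem[0x29]=0xb6, mem[0x2c]=0xcb, mem[0x0b]=0x12, mem[0x2a]=0x41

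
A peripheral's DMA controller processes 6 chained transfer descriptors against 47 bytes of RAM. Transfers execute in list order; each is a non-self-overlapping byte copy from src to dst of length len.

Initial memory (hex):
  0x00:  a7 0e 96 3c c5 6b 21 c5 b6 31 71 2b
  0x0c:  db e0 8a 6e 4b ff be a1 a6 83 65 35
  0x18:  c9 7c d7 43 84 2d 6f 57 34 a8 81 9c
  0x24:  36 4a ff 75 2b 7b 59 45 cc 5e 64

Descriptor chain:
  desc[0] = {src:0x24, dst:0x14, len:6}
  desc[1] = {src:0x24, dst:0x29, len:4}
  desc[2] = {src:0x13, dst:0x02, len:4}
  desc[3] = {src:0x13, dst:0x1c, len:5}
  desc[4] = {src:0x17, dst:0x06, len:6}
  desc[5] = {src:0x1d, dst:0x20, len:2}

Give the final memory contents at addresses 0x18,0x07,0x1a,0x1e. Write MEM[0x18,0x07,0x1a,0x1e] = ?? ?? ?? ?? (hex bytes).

#0 dst[0x14+6] := {0x36,0x4a,0xff,0x75,0x2b,0x7b}
#1 dst[0x29+4] := {0x36,0x4a,0xff,0x75}
#2 dst[0x02+4] := {0xa1,0x36,0x4a,0xff}
#3 dst[0x1c+5] := {0xa1,0x36,0x4a,0xff,0x75}
#4 dst[0x06+6] := {0x75,0x2b,0x7b,0xd7,0x43,0xa1}
#5 dst[0x20+2] := {0x36,0x4a}
query mem[0x18]=0x2b, mem[0x07]=0x2b, mem[0x1a]=0xd7, mem[0x1e]=0x4a

MEM[0x18,0x07,0x1a,0x1e] = 2b 2b d7 4a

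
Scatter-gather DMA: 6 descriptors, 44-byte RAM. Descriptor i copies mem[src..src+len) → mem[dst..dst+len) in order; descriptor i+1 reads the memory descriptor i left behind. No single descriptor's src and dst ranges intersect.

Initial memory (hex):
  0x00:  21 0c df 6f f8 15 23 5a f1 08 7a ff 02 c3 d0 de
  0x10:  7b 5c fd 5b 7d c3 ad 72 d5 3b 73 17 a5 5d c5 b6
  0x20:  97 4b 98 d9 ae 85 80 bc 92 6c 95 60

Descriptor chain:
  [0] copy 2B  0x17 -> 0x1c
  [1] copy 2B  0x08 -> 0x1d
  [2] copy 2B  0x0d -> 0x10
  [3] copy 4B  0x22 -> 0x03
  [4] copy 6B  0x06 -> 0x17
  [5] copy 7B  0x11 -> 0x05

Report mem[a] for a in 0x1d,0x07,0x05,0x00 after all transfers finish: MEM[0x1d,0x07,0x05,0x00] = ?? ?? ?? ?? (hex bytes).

MEM[0x1d,0x07,0x05,0x00] = f1 5b d0 21

[0] 0x17->0x1c len=2 : 72 d5
[1] 0x08->0x1d len=2 : f1 08
[2] 0x0d->0x10 len=2 : c3 d0
[3] 0x22->0x03 len=4 : 98 d9 ae 85
[4] 0x06->0x17 len=6 : 85 5a f1 08 7a ff
[5] 0x11->0x05 len=7 : d0 fd 5b 7d c3 ad 85
query mem[0x1d]=0xf1, mem[0x07]=0x5b, mem[0x05]=0xd0, mem[0x00]=0x21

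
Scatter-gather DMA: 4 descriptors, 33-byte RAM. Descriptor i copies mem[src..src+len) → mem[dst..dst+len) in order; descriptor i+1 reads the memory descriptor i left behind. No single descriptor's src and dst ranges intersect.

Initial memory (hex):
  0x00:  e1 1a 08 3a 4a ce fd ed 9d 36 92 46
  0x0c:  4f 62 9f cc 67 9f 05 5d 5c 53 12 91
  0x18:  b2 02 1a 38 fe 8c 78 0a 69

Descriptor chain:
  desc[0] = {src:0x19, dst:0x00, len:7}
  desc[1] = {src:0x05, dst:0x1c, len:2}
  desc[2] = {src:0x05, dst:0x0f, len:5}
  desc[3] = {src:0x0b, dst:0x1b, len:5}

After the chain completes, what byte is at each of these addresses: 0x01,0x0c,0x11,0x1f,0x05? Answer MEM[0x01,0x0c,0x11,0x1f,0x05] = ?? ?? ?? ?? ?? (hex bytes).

#0 dst[0x00+7] := {0x02,0x1a,0x38,0xfe,0x8c,0x78,0x0a}
#1 dst[0x1c+2] := {0x78,0x0a}
#2 dst[0x0f+5] := {0x78,0x0a,0xed,0x9d,0x36}
#3 dst[0x1b+5] := {0x46,0x4f,0x62,0x9f,0x78}
query mem[0x01]=0x1a, mem[0x0c]=0x4f, mem[0x11]=0xed, mem[0x1f]=0x78, mem[0x05]=0x78

MEM[0x01,0x0c,0x11,0x1f,0x05] = 1a 4f ed 78 78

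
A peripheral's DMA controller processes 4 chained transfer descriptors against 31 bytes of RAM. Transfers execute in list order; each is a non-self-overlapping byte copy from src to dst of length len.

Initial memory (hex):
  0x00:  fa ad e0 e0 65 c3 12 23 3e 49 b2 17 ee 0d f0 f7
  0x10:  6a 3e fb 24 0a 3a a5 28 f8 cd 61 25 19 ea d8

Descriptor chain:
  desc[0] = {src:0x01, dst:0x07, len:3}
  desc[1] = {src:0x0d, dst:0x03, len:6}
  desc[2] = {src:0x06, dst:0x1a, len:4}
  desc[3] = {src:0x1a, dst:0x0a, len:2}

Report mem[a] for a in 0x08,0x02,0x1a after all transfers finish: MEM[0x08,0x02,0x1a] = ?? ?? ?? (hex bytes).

MEM[0x08,0x02,0x1a] = fb e0 6a

D0: mem[0x07..0x09] <- [ad e0 e0]
D1: mem[0x03..0x08] <- [0d f0 f7 6a 3e fb]
D2: mem[0x1a..0x1d] <- [6a 3e fb e0]
D3: mem[0x0a..0x0b] <- [6a 3e]
query mem[0x08]=0xfb, mem[0x02]=0xe0, mem[0x1a]=0x6a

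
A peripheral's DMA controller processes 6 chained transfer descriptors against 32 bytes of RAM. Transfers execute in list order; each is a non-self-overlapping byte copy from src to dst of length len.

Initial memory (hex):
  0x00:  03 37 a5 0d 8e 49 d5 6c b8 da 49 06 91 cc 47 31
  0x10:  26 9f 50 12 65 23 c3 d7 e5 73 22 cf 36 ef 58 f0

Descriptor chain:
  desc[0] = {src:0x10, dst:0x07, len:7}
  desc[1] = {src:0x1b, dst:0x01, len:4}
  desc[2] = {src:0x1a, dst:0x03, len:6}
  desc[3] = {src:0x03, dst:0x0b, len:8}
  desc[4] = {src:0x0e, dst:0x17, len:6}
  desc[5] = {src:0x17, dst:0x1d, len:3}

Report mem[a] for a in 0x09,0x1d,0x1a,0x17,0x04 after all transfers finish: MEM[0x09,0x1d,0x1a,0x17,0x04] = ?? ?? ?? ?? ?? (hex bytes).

MEM[0x09,0x1d,0x1a,0x17,0x04] = 50 ef 50 ef cf

D0: mem[0x07..0x0d] <- [26 9f 50 12 65 23 c3]
D1: mem[0x01..0x04] <- [cf 36 ef 58]
D2: mem[0x03..0x08] <- [22 cf 36 ef 58 f0]
D3: mem[0x0b..0x12] <- [22 cf 36 ef 58 f0 50 12]
D4: mem[0x17..0x1c] <- [ef 58 f0 50 12 12]
D5: mem[0x1d..0x1f] <- [ef 58 f0]
query mem[0x09]=0x50, mem[0x1d]=0xef, mem[0x1a]=0x50, mem[0x17]=0xef, mem[0x04]=0xcf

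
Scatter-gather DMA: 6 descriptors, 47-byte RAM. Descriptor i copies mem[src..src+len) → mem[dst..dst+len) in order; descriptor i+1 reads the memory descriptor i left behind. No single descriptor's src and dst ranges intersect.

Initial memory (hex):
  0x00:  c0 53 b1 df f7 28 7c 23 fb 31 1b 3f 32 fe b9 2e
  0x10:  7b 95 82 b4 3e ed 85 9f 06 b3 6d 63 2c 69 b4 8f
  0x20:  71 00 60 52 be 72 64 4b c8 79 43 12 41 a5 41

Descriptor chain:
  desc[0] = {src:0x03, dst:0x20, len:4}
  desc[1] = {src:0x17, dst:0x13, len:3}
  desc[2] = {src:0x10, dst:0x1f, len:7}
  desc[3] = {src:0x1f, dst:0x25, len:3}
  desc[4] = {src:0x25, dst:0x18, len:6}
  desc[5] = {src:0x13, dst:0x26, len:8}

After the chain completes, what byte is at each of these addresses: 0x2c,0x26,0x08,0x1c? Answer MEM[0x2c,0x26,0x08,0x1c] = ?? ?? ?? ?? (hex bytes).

#0 dst[0x20+4] := {0xdf,0xf7,0x28,0x7c}
#1 dst[0x13+3] := {0x9f,0x06,0xb3}
#2 dst[0x1f+7] := {0x7b,0x95,0x82,0x9f,0x06,0xb3,0x85}
#3 dst[0x25+3] := {0x7b,0x95,0x82}
#4 dst[0x18+6] := {0x7b,0x95,0x82,0xc8,0x79,0x43}
#5 dst[0x26+8] := {0x9f,0x06,0xb3,0x85,0x9f,0x7b,0x95,0x82}
query mem[0x2c]=0x95, mem[0x26]=0x9f, mem[0x08]=0xfb, mem[0x1c]=0x79

MEM[0x2c,0x26,0x08,0x1c] = 95 9f fb 79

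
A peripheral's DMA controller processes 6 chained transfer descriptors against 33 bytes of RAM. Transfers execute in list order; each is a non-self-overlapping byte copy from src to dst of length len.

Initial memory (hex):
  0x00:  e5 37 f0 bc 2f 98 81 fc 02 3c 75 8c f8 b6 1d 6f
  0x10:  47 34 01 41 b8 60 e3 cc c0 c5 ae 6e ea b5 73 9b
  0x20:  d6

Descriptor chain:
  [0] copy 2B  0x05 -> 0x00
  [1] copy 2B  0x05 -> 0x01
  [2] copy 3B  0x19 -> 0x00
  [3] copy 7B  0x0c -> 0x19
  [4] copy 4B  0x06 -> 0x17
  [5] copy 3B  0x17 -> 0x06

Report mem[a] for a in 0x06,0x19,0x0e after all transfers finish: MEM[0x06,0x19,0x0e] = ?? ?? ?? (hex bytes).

#0 dst[0x00+2] := {0x98,0x81}
#1 dst[0x01+2] := {0x98,0x81}
#2 dst[0x00+3] := {0xc5,0xae,0x6e}
#3 dst[0x19+7] := {0xf8,0xb6,0x1d,0x6f,0x47,0x34,0x01}
#4 dst[0x17+4] := {0x81,0xfc,0x02,0x3c}
#5 dst[0x06+3] := {0x81,0xfc,0x02}
query mem[0x06]=0x81, mem[0x19]=0x02, mem[0x0e]=0x1d

MEM[0x06,0x19,0x0e] = 81 02 1d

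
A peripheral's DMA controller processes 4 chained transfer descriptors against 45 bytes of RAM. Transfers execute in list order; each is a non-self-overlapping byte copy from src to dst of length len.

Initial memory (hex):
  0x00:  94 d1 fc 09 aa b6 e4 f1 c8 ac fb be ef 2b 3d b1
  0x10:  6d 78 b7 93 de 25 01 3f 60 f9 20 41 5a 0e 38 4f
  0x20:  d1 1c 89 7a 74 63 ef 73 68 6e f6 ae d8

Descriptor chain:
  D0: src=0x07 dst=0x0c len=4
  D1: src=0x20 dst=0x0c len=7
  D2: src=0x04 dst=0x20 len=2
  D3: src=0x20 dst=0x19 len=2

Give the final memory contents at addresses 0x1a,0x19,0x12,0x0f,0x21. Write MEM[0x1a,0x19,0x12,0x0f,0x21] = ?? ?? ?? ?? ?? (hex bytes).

MEM[0x1a,0x19,0x12,0x0f,0x21] = b6 aa ef 7a b6

D0: mem[0x0c..0x0f] <- [f1 c8 ac fb]
D1: mem[0x0c..0x12] <- [d1 1c 89 7a 74 63 ef]
D2: mem[0x20..0x21] <- [aa b6]
D3: mem[0x19..0x1a] <- [aa b6]
query mem[0x1a]=0xb6, mem[0x19]=0xaa, mem[0x12]=0xef, mem[0x0f]=0x7a, mem[0x21]=0xb6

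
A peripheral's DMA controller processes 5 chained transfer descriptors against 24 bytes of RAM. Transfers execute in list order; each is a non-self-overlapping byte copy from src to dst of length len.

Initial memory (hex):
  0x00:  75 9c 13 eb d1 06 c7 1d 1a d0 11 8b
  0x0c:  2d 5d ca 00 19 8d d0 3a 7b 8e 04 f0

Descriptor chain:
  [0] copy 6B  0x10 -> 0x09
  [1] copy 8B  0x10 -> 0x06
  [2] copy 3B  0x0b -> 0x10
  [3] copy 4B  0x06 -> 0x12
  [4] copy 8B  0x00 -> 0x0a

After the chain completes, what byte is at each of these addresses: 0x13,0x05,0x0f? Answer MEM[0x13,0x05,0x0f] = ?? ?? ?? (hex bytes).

MEM[0x13,0x05,0x0f] = 8d 06 06

D0: mem[0x09..0x0e] <- [19 8d d0 3a 7b 8e]
D1: mem[0x06..0x0d] <- [19 8d d0 3a 7b 8e 04 f0]
D2: mem[0x10..0x12] <- [8e 04 f0]
D3: mem[0x12..0x15] <- [19 8d d0 3a]
D4: mem[0x0a..0x11] <- [75 9c 13 eb d1 06 19 8d]
query mem[0x13]=0x8d, mem[0x05]=0x06, mem[0x0f]=0x06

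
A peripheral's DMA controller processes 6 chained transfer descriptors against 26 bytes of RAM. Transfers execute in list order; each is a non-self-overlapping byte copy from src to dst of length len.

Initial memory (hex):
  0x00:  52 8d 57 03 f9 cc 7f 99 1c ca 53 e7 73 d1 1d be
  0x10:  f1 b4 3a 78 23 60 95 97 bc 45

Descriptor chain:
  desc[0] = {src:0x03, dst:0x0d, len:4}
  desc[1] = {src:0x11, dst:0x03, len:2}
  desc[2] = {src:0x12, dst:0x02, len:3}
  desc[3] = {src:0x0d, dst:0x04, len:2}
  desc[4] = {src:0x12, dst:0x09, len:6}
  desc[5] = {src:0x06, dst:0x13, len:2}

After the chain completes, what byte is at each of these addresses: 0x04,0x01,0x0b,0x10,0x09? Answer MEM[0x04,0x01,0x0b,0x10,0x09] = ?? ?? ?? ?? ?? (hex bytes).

D0: mem[0x0d..0x10] <- [03 f9 cc 7f]
D1: mem[0x03..0x04] <- [b4 3a]
D2: mem[0x02..0x04] <- [3a 78 23]
D3: mem[0x04..0x05] <- [03 f9]
D4: mem[0x09..0x0e] <- [3a 78 23 60 95 97]
D5: mem[0x13..0x14] <- [7f 99]
query mem[0x04]=0x03, mem[0x01]=0x8d, mem[0x0b]=0x23, mem[0x10]=0x7f, mem[0x09]=0x3a

MEM[0x04,0x01,0x0b,0x10,0x09] = 03 8d 23 7f 3a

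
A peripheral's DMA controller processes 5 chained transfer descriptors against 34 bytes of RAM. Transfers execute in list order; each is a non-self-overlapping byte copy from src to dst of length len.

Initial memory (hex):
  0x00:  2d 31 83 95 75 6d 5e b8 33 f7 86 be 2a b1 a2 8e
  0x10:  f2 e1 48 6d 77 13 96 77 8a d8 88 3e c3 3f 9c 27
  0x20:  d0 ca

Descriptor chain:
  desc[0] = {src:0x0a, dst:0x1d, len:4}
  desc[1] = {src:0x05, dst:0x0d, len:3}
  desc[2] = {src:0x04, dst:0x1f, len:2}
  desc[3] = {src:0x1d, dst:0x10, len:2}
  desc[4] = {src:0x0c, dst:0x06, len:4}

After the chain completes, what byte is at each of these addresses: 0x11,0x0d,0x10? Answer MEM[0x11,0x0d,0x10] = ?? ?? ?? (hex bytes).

D0: mem[0x1d..0x20] <- [86 be 2a b1]
D1: mem[0x0d..0x0f] <- [6d 5e b8]
D2: mem[0x1f..0x20] <- [75 6d]
D3: mem[0x10..0x11] <- [86 be]
D4: mem[0x06..0x09] <- [2a 6d 5e b8]
query mem[0x11]=0xbe, mem[0x0d]=0x6d, mem[0x10]=0x86

MEM[0x11,0x0d,0x10] = be 6d 86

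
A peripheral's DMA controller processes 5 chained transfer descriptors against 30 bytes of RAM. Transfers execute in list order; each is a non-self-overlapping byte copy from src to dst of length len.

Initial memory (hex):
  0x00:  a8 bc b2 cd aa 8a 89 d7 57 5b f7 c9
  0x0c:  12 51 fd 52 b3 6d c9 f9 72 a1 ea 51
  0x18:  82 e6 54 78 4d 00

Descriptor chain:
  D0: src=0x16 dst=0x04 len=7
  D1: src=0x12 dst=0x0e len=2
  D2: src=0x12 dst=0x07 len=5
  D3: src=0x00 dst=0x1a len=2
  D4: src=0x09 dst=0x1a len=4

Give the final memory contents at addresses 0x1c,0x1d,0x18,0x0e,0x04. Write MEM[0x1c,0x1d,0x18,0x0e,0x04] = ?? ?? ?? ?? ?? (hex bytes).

MEM[0x1c,0x1d,0x18,0x0e,0x04] = ea 12 82 c9 ea

D0: mem[0x04..0x0a] <- [ea 51 82 e6 54 78 4d]
D1: mem[0x0e..0x0f] <- [c9 f9]
D2: mem[0x07..0x0b] <- [c9 f9 72 a1 ea]
D3: mem[0x1a..0x1b] <- [a8 bc]
D4: mem[0x1a..0x1d] <- [72 a1 ea 12]
query mem[0x1c]=0xea, mem[0x1d]=0x12, mem[0x18]=0x82, mem[0x0e]=0xc9, mem[0x04]=0xea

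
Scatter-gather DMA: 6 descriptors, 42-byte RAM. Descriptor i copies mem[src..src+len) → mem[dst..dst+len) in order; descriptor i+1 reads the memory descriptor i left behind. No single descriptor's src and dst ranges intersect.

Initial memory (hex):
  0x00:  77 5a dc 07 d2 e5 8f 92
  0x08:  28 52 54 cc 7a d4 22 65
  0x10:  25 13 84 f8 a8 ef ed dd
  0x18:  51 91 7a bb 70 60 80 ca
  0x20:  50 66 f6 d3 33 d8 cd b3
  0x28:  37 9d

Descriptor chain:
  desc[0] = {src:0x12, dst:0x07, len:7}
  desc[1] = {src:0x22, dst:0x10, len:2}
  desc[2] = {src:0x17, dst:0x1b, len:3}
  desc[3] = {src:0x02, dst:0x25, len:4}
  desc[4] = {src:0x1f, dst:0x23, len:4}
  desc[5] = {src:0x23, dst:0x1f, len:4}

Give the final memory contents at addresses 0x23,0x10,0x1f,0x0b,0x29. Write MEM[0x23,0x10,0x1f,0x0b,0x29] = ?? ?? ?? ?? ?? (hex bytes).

D0: mem[0x07..0x0d] <- [84 f8 a8 ef ed dd 51]
D1: mem[0x10..0x11] <- [f6 d3]
D2: mem[0x1b..0x1d] <- [dd 51 91]
D3: mem[0x25..0x28] <- [dc 07 d2 e5]
D4: mem[0x23..0x26] <- [ca 50 66 f6]
D5: mem[0x1f..0x22] <- [ca 50 66 f6]
query mem[0x23]=0xca, mem[0x10]=0xf6, mem[0x1f]=0xca, mem[0x0b]=0xed, mem[0x29]=0x9d

MEM[0x23,0x10,0x1f,0x0b,0x29] = ca f6 ca ed 9d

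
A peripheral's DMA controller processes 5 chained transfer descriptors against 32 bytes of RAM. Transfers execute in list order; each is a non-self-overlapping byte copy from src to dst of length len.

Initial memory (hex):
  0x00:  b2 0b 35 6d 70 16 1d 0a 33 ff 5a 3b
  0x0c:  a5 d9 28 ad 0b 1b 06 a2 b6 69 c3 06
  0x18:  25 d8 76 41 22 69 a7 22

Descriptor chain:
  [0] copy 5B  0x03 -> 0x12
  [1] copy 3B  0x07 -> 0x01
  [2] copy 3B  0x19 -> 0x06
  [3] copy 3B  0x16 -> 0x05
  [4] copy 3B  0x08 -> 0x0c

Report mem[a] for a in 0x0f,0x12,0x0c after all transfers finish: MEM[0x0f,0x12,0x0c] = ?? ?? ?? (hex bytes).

  after D0: wrote 5B at 0x12 = 6d70161d0a
  after D1: wrote 3B at 0x01 = 0a33ff
  after D2: wrote 3B at 0x06 = d87641
  after D3: wrote 3B at 0x05 = 0a0625
  after D4: wrote 3B at 0x0c = 41ff5a
query mem[0x0f]=0xad, mem[0x12]=0x6d, mem[0x0c]=0x41

MEM[0x0f,0x12,0x0c] = ad 6d 41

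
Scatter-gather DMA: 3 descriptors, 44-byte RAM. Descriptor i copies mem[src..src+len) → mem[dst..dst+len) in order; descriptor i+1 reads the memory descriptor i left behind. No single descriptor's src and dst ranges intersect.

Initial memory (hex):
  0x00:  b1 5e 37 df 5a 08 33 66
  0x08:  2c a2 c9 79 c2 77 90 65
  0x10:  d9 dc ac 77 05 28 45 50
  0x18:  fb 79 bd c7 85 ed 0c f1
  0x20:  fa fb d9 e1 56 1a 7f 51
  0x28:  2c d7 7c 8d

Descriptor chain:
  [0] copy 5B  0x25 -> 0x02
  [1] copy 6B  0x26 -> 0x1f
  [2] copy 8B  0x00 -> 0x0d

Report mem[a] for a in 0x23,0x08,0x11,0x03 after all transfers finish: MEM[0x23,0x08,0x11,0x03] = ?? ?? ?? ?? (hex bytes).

MEM[0x23,0x08,0x11,0x03] = 7c 2c 51 7f

[0] 0x25->0x02 len=5 : 1a 7f 51 2c d7
[1] 0x26->0x1f len=6 : 7f 51 2c d7 7c 8d
[2] 0x00->0x0d len=8 : b1 5e 1a 7f 51 2c d7 66
query mem[0x23]=0x7c, mem[0x08]=0x2c, mem[0x11]=0x51, mem[0x03]=0x7f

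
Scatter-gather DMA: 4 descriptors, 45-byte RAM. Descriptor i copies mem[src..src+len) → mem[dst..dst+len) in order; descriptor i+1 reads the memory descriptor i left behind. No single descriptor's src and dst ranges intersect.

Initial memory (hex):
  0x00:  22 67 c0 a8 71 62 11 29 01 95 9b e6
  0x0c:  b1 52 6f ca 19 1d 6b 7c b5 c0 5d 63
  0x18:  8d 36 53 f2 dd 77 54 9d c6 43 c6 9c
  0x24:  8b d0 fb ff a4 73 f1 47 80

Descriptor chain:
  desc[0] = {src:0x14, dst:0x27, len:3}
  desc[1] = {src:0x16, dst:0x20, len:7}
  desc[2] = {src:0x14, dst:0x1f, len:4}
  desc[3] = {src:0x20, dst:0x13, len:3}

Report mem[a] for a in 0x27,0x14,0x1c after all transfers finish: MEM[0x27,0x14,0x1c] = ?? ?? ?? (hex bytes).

MEM[0x27,0x14,0x1c] = b5 5d dd

#0 dst[0x27+3] := {0xb5,0xc0,0x5d}
#1 dst[0x20+7] := {0x5d,0x63,0x8d,0x36,0x53,0xf2,0xdd}
#2 dst[0x1f+4] := {0xb5,0xc0,0x5d,0x63}
#3 dst[0x13+3] := {0xc0,0x5d,0x63}
query mem[0x27]=0xb5, mem[0x14]=0x5d, mem[0x1c]=0xdd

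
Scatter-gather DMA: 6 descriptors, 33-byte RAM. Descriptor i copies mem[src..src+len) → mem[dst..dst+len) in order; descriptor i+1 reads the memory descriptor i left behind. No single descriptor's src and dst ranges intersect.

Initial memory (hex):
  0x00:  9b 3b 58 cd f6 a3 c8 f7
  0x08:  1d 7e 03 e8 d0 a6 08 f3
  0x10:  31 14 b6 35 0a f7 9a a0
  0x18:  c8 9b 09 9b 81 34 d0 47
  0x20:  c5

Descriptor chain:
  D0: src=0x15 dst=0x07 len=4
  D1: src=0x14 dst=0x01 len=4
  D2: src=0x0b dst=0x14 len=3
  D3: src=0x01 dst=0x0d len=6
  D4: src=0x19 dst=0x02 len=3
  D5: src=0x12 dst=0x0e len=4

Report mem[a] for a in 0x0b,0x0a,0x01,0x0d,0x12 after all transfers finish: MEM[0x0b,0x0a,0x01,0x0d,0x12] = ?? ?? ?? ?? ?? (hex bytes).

MEM[0x0b,0x0a,0x01,0x0d,0x12] = e8 c8 0a 0a c8

D0: mem[0x07..0x0a] <- [f7 9a a0 c8]
D1: mem[0x01..0x04] <- [0a f7 9a a0]
D2: mem[0x14..0x16] <- [e8 d0 a6]
D3: mem[0x0d..0x12] <- [0a f7 9a a0 a3 c8]
D4: mem[0x02..0x04] <- [9b 09 9b]
D5: mem[0x0e..0x11] <- [c8 35 e8 d0]
query mem[0x0b]=0xe8, mem[0x0a]=0xc8, mem[0x01]=0x0a, mem[0x0d]=0x0a, mem[0x12]=0xc8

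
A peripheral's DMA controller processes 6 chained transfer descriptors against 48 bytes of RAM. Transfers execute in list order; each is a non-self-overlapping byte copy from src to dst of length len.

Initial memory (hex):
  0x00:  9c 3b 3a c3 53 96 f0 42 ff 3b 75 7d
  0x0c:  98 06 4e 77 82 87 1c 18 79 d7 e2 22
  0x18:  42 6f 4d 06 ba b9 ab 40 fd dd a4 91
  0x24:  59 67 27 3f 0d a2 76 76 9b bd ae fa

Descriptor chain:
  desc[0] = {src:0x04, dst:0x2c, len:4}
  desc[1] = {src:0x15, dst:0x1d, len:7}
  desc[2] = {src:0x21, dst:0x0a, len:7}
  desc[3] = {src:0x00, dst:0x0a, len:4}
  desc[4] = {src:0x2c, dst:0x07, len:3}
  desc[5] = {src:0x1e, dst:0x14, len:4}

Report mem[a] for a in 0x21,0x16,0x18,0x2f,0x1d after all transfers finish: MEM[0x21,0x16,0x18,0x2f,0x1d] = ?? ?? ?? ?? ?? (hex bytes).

MEM[0x21,0x16,0x18,0x2f,0x1d] = 6f 42 42 42 d7

#0 dst[0x2c+4] := {0x53,0x96,0xf0,0x42}
#1 dst[0x1d+7] := {0xd7,0xe2,0x22,0x42,0x6f,0x4d,0x06}
#2 dst[0x0a+7] := {0x6f,0x4d,0x06,0x59,0x67,0x27,0x3f}
#3 dst[0x0a+4] := {0x9c,0x3b,0x3a,0xc3}
#4 dst[0x07+3] := {0x53,0x96,0xf0}
#5 dst[0x14+4] := {0xe2,0x22,0x42,0x6f}
query mem[0x21]=0x6f, mem[0x16]=0x42, mem[0x18]=0x42, mem[0x2f]=0x42, mem[0x1d]=0xd7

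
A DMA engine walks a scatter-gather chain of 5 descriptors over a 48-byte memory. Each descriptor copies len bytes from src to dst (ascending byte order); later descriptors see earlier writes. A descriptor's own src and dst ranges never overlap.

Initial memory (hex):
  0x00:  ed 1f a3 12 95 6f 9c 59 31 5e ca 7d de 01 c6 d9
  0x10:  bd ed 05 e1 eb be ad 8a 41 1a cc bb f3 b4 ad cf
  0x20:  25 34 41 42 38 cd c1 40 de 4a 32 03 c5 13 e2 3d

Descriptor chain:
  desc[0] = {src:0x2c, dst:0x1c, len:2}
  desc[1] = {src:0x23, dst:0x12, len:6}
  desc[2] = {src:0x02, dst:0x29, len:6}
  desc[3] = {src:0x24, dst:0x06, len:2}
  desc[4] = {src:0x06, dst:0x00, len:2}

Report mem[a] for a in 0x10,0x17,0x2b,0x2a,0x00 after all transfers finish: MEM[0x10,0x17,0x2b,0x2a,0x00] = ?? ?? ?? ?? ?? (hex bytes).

#0 dst[0x1c+2] := {0xc5,0x13}
#1 dst[0x12+6] := {0x42,0x38,0xcd,0xc1,0x40,0xde}
#2 dst[0x29+6] := {0xa3,0x12,0x95,0x6f,0x9c,0x59}
#3 dst[0x06+2] := {0x38,0xcd}
#4 dst[0x00+2] := {0x38,0xcd}
query mem[0x10]=0xbd, mem[0x17]=0xde, mem[0x2b]=0x95, mem[0x2a]=0x12, mem[0x00]=0x38

MEM[0x10,0x17,0x2b,0x2a,0x00] = bd de 95 12 38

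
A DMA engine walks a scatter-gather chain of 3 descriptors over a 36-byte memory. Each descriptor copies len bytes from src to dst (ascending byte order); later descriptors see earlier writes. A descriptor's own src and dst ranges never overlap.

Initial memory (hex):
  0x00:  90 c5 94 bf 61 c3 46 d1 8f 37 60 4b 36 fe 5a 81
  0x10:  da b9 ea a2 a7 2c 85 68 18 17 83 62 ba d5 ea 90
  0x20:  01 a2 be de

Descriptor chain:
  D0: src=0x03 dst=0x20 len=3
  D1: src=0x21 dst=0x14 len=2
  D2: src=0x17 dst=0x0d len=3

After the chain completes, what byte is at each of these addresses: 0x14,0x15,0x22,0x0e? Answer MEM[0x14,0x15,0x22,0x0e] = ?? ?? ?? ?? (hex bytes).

D0: mem[0x20..0x22] <- [bf 61 c3]
D1: mem[0x14..0x15] <- [61 c3]
D2: mem[0x0d..0x0f] <- [68 18 17]
query mem[0x14]=0x61, mem[0x15]=0xc3, mem[0x22]=0xc3, mem[0x0e]=0x18

MEM[0x14,0x15,0x22,0x0e] = 61 c3 c3 18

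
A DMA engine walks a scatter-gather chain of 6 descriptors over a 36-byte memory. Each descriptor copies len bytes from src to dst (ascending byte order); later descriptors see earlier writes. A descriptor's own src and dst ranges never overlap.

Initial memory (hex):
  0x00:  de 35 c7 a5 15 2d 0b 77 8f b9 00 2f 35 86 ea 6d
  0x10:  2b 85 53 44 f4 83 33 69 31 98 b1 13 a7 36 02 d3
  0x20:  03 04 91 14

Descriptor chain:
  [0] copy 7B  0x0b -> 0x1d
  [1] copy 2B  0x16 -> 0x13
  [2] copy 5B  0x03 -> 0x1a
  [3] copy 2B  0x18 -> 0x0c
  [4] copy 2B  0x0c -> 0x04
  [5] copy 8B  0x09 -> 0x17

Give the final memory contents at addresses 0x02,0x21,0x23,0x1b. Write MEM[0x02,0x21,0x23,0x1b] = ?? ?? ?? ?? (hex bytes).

#0 dst[0x1d+7] := {0x2f,0x35,0x86,0xea,0x6d,0x2b,0x85}
#1 dst[0x13+2] := {0x33,0x69}
#2 dst[0x1a+5] := {0xa5,0x15,0x2d,0x0b,0x77}
#3 dst[0x0c+2] := {0x31,0x98}
#4 dst[0x04+2] := {0x31,0x98}
#5 dst[0x17+8] := {0xb9,0x00,0x2f,0x31,0x98,0xea,0x6d,0x2b}
query mem[0x02]=0xc7, mem[0x21]=0x6d, mem[0x23]=0x85, mem[0x1b]=0x98

MEM[0x02,0x21,0x23,0x1b] = c7 6d 85 98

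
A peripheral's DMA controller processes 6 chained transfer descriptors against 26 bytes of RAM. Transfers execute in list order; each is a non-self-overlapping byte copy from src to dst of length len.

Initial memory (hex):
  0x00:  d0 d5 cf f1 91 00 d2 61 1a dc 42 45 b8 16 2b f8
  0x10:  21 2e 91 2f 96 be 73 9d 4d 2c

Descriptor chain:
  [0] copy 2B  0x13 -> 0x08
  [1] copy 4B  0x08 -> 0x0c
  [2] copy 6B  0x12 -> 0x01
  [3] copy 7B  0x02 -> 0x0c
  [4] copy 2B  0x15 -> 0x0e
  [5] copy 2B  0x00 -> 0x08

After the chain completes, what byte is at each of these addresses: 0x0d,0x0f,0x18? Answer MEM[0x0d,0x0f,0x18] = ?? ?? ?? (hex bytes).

MEM[0x0d,0x0f,0x18] = 96 73 4d

  after D0: wrote 2B at 0x08 = 2f96
  after D1: wrote 4B at 0x0c = 2f964245
  after D2: wrote 6B at 0x01 = 912f96be739d
  after D3: wrote 7B at 0x0c = 2f96be739d612f
  after D4: wrote 2B at 0x0e = be73
  after D5: wrote 2B at 0x08 = d091
query mem[0x0d]=0x96, mem[0x0f]=0x73, mem[0x18]=0x4d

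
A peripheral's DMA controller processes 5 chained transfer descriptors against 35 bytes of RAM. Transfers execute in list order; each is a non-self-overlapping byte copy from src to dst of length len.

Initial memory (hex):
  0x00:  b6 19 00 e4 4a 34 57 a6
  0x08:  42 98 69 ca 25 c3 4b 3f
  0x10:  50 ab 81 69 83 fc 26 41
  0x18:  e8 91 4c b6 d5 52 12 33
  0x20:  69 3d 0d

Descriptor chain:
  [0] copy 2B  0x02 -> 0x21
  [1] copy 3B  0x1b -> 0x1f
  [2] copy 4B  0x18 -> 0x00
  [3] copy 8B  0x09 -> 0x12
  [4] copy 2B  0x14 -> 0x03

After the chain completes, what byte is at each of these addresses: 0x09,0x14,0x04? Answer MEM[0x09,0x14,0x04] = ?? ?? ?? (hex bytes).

D0: mem[0x21..0x22] <- [00 e4]
D1: mem[0x1f..0x21] <- [b6 d5 52]
D2: mem[0x00..0x03] <- [e8 91 4c b6]
D3: mem[0x12..0x19] <- [98 69 ca 25 c3 4b 3f 50]
D4: mem[0x03..0x04] <- [ca 25]
query mem[0x09]=0x98, mem[0x14]=0xca, mem[0x04]=0x25

MEM[0x09,0x14,0x04] = 98 ca 25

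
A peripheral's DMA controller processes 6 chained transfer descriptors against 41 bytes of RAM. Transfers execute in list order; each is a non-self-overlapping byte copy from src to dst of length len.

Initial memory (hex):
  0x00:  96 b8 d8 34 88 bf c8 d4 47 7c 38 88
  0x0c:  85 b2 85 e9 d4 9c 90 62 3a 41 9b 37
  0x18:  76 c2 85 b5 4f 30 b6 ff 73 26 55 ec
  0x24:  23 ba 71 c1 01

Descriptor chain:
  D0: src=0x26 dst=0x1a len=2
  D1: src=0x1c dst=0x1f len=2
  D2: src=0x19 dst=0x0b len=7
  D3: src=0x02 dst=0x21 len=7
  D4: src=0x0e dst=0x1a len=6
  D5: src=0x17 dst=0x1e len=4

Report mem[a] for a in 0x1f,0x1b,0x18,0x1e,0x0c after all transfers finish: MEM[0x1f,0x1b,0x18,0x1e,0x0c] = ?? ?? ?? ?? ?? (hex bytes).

MEM[0x1f,0x1b,0x18,0x1e,0x0c] = 76 30 76 37 71

  after D0: wrote 2B at 0x1a = 71c1
  after D1: wrote 2B at 0x1f = 4f30
  after D2: wrote 7B at 0x0b = c271c14f30b64f
  after D3: wrote 7B at 0x21 = d83488bfc8d447
  after D4: wrote 6B at 0x1a = 4f30b64f9062
  after D5: wrote 4B at 0x1e = 3776c24f
query mem[0x1f]=0x76, mem[0x1b]=0x30, mem[0x18]=0x76, mem[0x1e]=0x37, mem[0x0c]=0x71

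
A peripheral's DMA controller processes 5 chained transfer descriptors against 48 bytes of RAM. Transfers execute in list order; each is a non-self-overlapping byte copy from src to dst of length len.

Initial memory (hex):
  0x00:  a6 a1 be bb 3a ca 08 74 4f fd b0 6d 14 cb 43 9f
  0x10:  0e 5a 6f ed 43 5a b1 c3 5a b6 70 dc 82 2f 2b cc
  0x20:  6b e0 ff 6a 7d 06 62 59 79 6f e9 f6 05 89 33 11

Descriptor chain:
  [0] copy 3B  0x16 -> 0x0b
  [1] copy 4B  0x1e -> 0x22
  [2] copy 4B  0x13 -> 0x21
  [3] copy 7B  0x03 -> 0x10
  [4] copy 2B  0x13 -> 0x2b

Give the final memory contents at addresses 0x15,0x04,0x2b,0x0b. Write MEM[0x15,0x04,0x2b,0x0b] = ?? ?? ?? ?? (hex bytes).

  after D0: wrote 3B at 0x0b = b1c35a
  after D1: wrote 4B at 0x22 = 2bcc6be0
  after D2: wrote 4B at 0x21 = ed435ab1
  after D3: wrote 7B at 0x10 = bb3aca08744ffd
  after D4: wrote 2B at 0x2b = 0874
query mem[0x15]=0x4f, mem[0x04]=0x3a, mem[0x2b]=0x08, mem[0x0b]=0xb1

MEM[0x15,0x04,0x2b,0x0b] = 4f 3a 08 b1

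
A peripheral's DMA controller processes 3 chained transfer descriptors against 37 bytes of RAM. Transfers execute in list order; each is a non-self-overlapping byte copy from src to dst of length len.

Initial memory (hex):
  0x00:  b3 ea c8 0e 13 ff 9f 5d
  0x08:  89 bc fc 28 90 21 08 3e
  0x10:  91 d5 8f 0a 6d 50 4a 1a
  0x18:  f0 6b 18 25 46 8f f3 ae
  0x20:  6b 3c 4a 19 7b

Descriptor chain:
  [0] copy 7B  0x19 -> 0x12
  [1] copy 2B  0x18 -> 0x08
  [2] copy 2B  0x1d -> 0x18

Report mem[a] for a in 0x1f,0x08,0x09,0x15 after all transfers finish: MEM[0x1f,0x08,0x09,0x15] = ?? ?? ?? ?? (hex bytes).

#0 dst[0x12+7] := {0x6b,0x18,0x25,0x46,0x8f,0xf3,0xae}
#1 dst[0x08+2] := {0xae,0x6b}
#2 dst[0x18+2] := {0x8f,0xf3}
query mem[0x1f]=0xae, mem[0x08]=0xae, mem[0x09]=0x6b, mem[0x15]=0x46

MEM[0x1f,0x08,0x09,0x15] = ae ae 6b 46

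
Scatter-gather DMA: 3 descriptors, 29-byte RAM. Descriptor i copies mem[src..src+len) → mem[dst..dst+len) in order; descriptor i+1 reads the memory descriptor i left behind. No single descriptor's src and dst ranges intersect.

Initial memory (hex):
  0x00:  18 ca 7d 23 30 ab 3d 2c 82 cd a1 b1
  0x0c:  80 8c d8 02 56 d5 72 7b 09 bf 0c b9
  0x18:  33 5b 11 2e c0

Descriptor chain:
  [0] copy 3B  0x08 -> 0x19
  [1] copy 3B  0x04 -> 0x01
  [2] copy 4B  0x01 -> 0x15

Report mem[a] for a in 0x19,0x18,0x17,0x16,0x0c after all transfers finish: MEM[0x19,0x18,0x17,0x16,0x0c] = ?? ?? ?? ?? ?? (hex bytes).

MEM[0x19,0x18,0x17,0x16,0x0c] = 82 30 3d ab 80

#0 dst[0x19+3] := {0x82,0xcd,0xa1}
#1 dst[0x01+3] := {0x30,0xab,0x3d}
#2 dst[0x15+4] := {0x30,0xab,0x3d,0x30}
query mem[0x19]=0x82, mem[0x18]=0x30, mem[0x17]=0x3d, mem[0x16]=0xab, mem[0x0c]=0x80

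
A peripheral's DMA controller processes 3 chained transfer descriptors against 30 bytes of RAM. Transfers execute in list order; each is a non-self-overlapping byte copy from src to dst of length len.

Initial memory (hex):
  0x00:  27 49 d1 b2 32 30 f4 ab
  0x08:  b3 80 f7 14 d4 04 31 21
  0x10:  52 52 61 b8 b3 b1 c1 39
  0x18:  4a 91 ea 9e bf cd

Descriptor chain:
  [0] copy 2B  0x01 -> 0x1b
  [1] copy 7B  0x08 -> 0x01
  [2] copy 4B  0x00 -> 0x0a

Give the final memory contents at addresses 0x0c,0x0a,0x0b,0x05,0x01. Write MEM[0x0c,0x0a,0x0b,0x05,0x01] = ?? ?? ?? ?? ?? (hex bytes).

MEM[0x0c,0x0a,0x0b,0x05,0x01] = 80 27 b3 d4 b3

D0: mem[0x1b..0x1c] <- [49 d1]
D1: mem[0x01..0x07] <- [b3 80 f7 14 d4 04 31]
D2: mem[0x0a..0x0d] <- [27 b3 80 f7]
query mem[0x0c]=0x80, mem[0x0a]=0x27, mem[0x0b]=0xb3, mem[0x05]=0xd4, mem[0x01]=0xb3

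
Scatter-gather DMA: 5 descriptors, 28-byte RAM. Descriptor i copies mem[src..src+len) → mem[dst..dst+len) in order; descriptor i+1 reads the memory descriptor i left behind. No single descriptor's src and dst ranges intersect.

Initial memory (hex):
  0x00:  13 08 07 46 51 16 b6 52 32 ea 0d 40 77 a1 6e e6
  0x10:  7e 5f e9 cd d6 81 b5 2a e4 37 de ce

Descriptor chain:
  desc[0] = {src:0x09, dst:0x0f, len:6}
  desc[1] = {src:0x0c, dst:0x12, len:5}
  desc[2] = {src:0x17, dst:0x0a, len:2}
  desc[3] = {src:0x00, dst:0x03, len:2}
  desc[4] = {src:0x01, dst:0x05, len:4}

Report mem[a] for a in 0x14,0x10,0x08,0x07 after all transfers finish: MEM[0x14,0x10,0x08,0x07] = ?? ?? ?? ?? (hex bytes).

[0] 0x09->0x0f len=6 : ea 0d 40 77 a1 6e
[1] 0x0c->0x12 len=5 : 77 a1 6e ea 0d
[2] 0x17->0x0a len=2 : 2a e4
[3] 0x00->0x03 len=2 : 13 08
[4] 0x01->0x05 len=4 : 08 07 13 08
query mem[0x14]=0x6e, mem[0x10]=0x0d, mem[0x08]=0x08, mem[0x07]=0x13

MEM[0x14,0x10,0x08,0x07] = 6e 0d 08 13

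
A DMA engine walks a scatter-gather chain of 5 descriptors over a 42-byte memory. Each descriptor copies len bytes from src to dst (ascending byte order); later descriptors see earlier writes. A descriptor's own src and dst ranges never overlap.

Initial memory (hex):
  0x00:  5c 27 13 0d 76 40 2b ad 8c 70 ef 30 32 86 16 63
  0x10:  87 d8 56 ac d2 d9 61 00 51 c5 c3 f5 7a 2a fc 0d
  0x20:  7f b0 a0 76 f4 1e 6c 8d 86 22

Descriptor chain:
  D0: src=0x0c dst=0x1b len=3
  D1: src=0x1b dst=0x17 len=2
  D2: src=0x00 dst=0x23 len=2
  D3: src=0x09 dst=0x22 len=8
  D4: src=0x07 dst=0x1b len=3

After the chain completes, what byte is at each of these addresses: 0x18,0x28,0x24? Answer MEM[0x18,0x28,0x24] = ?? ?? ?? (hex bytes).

MEM[0x18,0x28,0x24] = 86 63 30

#0 dst[0x1b+3] := {0x32,0x86,0x16}
#1 dst[0x17+2] := {0x32,0x86}
#2 dst[0x23+2] := {0x5c,0x27}
#3 dst[0x22+8] := {0x70,0xef,0x30,0x32,0x86,0x16,0x63,0x87}
#4 dst[0x1b+3] := {0xad,0x8c,0x70}
query mem[0x18]=0x86, mem[0x28]=0x63, mem[0x24]=0x30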